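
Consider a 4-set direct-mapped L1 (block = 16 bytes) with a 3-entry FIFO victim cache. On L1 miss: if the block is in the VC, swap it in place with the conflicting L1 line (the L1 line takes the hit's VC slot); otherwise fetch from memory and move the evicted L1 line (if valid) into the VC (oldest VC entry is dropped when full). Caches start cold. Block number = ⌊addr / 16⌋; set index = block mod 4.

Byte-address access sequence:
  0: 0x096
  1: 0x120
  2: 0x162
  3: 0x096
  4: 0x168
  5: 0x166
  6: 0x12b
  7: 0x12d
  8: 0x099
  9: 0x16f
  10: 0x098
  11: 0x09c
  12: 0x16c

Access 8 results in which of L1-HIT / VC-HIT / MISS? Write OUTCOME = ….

0: 0x96 (blk 9, set 1) → MISS  vc=[]
1: 0x120 (blk 18, set 2) → MISS  vc=[]
2: 0x162 (blk 22, set 2) → MISS  vc=[18]
3: 0x96 (blk 9, set 1) → L1-HIT  vc=[18]
4: 0x168 (blk 22, set 2) → L1-HIT  vc=[18]
5: 0x166 (blk 22, set 2) → L1-HIT  vc=[18]
6: 0x12b (blk 18, set 2) → VC-HIT  vc=[22]
7: 0x12d (blk 18, set 2) → L1-HIT  vc=[22]
8: 0x99 (blk 9, set 1) → L1-HIT  vc=[22]
9: 0x16f (blk 22, set 2) → VC-HIT  vc=[18]
10: 0x98 (blk 9, set 1) → L1-HIT  vc=[18]
11: 0x9c (blk 9, set 1) → L1-HIT  vc=[18]
12: 0x16c (blk 22, set 2) → L1-HIT  vc=[18]

OUTCOME = L1-HIT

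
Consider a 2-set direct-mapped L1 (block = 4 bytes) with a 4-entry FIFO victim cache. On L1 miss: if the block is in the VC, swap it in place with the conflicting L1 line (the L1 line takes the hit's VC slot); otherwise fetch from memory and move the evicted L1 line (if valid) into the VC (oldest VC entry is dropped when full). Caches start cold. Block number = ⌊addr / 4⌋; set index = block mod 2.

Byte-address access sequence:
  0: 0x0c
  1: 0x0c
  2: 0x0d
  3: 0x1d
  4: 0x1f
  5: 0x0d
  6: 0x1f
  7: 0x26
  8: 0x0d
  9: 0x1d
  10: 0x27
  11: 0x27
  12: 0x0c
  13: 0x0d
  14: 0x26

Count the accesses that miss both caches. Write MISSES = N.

MISSES = 3

  [0] addr=0xc blk=3 s=1: MISS | VC []
  [1] addr=0xc blk=3 s=1: L1-HIT | VC []
  [2] addr=0xd blk=3 s=1: L1-HIT | VC []
  [3] addr=0x1d blk=7 s=1: MISS | VC [3]
  [4] addr=0x1f blk=7 s=1: L1-HIT | VC [3]
  [5] addr=0xd blk=3 s=1: VC-HIT | VC [7]
  [6] addr=0x1f blk=7 s=1: VC-HIT | VC [3]
  [7] addr=0x26 blk=9 s=1: MISS | VC [3, 7]
  [8] addr=0xd blk=3 s=1: VC-HIT | VC [9, 7]
  [9] addr=0x1d blk=7 s=1: VC-HIT | VC [9, 3]
  [10] addr=0x27 blk=9 s=1: VC-HIT | VC [7, 3]
  [11] addr=0x27 blk=9 s=1: L1-HIT | VC [7, 3]
  [12] addr=0xc blk=3 s=1: VC-HIT | VC [7, 9]
  [13] addr=0xd blk=3 s=1: L1-HIT | VC [7, 9]
  [14] addr=0x26 blk=9 s=1: VC-HIT | VC [7, 3]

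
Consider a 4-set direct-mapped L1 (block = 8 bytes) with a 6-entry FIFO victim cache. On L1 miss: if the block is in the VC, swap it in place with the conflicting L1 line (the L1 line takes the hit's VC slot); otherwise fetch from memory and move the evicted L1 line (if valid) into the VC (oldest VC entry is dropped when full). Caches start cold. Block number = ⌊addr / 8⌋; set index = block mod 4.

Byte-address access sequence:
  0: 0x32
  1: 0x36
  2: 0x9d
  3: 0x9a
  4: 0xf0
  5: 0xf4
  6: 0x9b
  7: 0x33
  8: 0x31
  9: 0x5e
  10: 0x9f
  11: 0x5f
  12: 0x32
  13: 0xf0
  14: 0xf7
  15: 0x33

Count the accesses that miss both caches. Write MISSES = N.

MISSES = 4

  [0] addr=0x32 blk=6 s=2: MISS | VC []
  [1] addr=0x36 blk=6 s=2: L1-HIT | VC []
  [2] addr=0x9d blk=19 s=3: MISS | VC []
  [3] addr=0x9a blk=19 s=3: L1-HIT | VC []
  [4] addr=0xf0 blk=30 s=2: MISS | VC [6]
  [5] addr=0xf4 blk=30 s=2: L1-HIT | VC [6]
  [6] addr=0x9b blk=19 s=3: L1-HIT | VC [6]
  [7] addr=0x33 blk=6 s=2: VC-HIT | VC [30]
  [8] addr=0x31 blk=6 s=2: L1-HIT | VC [30]
  [9] addr=0x5e blk=11 s=3: MISS | VC [30, 19]
  [10] addr=0x9f blk=19 s=3: VC-HIT | VC [30, 11]
  [11] addr=0x5f blk=11 s=3: VC-HIT | VC [30, 19]
  [12] addr=0x32 blk=6 s=2: L1-HIT | VC [30, 19]
  [13] addr=0xf0 blk=30 s=2: VC-HIT | VC [6, 19]
  [14] addr=0xf7 blk=30 s=2: L1-HIT | VC [6, 19]
  [15] addr=0x33 blk=6 s=2: VC-HIT | VC [30, 19]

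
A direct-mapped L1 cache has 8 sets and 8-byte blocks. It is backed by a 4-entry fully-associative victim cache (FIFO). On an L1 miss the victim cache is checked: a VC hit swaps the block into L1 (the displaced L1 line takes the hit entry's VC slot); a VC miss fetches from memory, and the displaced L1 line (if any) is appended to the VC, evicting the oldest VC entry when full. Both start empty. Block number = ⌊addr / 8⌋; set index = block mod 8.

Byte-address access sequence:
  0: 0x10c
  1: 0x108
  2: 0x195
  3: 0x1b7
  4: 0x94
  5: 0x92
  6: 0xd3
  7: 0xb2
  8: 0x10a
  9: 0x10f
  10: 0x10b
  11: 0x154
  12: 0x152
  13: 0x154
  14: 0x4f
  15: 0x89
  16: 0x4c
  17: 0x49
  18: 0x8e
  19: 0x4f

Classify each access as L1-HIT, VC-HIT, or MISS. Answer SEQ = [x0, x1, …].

SEQ = [MISS, L1-HIT, MISS, MISS, MISS, L1-HIT, MISS, MISS, L1-HIT, L1-HIT, L1-HIT, MISS, L1-HIT, L1-HIT, MISS, MISS, VC-HIT, L1-HIT, VC-HIT, VC-HIT]

  [0] addr=0x10c blk=33 s=1: MISS | VC []
  [1] addr=0x108 blk=33 s=1: L1-HIT | VC []
  [2] addr=0x195 blk=50 s=2: MISS | VC []
  [3] addr=0x1b7 blk=54 s=6: MISS | VC []
  [4] addr=0x94 blk=18 s=2: MISS | VC [50]
  [5] addr=0x92 blk=18 s=2: L1-HIT | VC [50]
  [6] addr=0xd3 blk=26 s=2: MISS | VC [50, 18]
  [7] addr=0xb2 blk=22 s=6: MISS | VC [50, 18, 54]
  [8] addr=0x10a blk=33 s=1: L1-HIT | VC [50, 18, 54]
  [9] addr=0x10f blk=33 s=1: L1-HIT | VC [50, 18, 54]
  [10] addr=0x10b blk=33 s=1: L1-HIT | VC [50, 18, 54]
  [11] addr=0x154 blk=42 s=2: MISS | VC [50, 18, 54, 26]
  [12] addr=0x152 blk=42 s=2: L1-HIT | VC [50, 18, 54, 26]
  [13] addr=0x154 blk=42 s=2: L1-HIT | VC [50, 18, 54, 26]
  [14] addr=0x4f blk=9 s=1: MISS | VC [18, 54, 26, 33]
  [15] addr=0x89 blk=17 s=1: MISS | VC [54, 26, 33, 9]
  [16] addr=0x4c blk=9 s=1: VC-HIT | VC [54, 26, 33, 17]
  [17] addr=0x49 blk=9 s=1: L1-HIT | VC [54, 26, 33, 17]
  [18] addr=0x8e blk=17 s=1: VC-HIT | VC [54, 26, 33, 9]
  [19] addr=0x4f blk=9 s=1: VC-HIT | VC [54, 26, 33, 17]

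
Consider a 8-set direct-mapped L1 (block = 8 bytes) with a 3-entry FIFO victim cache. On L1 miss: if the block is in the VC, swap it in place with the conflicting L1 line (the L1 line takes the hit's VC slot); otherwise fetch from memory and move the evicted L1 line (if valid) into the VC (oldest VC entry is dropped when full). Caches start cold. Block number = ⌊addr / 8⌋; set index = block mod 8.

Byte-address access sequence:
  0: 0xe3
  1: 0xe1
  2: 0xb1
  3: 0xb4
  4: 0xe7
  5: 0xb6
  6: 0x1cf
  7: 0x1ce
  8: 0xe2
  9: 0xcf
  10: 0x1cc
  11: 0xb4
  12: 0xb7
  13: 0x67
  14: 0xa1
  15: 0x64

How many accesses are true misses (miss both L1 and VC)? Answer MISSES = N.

  [0] addr=0xe3 blk=28 s=4: MISS | VC []
  [1] addr=0xe1 blk=28 s=4: L1-HIT | VC []
  [2] addr=0xb1 blk=22 s=6: MISS | VC []
  [3] addr=0xb4 blk=22 s=6: L1-HIT | VC []
  [4] addr=0xe7 blk=28 s=4: L1-HIT | VC []
  [5] addr=0xb6 blk=22 s=6: L1-HIT | VC []
  [6] addr=0x1cf blk=57 s=1: MISS | VC []
  [7] addr=0x1ce blk=57 s=1: L1-HIT | VC []
  [8] addr=0xe2 blk=28 s=4: L1-HIT | VC []
  [9] addr=0xcf blk=25 s=1: MISS | VC [57]
  [10] addr=0x1cc blk=57 s=1: VC-HIT | VC [25]
  [11] addr=0xb4 blk=22 s=6: L1-HIT | VC [25]
  [12] addr=0xb7 blk=22 s=6: L1-HIT | VC [25]
  [13] addr=0x67 blk=12 s=4: MISS | VC [25, 28]
  [14] addr=0xa1 blk=20 s=4: MISS | VC [25, 28, 12]
  [15] addr=0x64 blk=12 s=4: VC-HIT | VC [25, 28, 20]

MISSES = 6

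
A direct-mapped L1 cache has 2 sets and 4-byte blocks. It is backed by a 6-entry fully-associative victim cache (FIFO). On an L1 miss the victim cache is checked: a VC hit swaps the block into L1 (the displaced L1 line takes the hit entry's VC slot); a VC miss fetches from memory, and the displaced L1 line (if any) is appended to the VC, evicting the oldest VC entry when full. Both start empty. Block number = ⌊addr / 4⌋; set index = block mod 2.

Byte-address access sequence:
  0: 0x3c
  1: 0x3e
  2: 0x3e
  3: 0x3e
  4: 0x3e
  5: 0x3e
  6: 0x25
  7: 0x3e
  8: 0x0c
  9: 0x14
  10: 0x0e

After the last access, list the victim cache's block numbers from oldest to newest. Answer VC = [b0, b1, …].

VC = [9, 15, 5]

  [0] addr=0x3c blk=15 s=1: MISS | VC []
  [1] addr=0x3e blk=15 s=1: L1-HIT | VC []
  [2] addr=0x3e blk=15 s=1: L1-HIT | VC []
  [3] addr=0x3e blk=15 s=1: L1-HIT | VC []
  [4] addr=0x3e blk=15 s=1: L1-HIT | VC []
  [5] addr=0x3e blk=15 s=1: L1-HIT | VC []
  [6] addr=0x25 blk=9 s=1: MISS | VC [15]
  [7] addr=0x3e blk=15 s=1: VC-HIT | VC [9]
  [8] addr=0xc blk=3 s=1: MISS | VC [9, 15]
  [9] addr=0x14 blk=5 s=1: MISS | VC [9, 15, 3]
  [10] addr=0xe blk=3 s=1: VC-HIT | VC [9, 15, 5]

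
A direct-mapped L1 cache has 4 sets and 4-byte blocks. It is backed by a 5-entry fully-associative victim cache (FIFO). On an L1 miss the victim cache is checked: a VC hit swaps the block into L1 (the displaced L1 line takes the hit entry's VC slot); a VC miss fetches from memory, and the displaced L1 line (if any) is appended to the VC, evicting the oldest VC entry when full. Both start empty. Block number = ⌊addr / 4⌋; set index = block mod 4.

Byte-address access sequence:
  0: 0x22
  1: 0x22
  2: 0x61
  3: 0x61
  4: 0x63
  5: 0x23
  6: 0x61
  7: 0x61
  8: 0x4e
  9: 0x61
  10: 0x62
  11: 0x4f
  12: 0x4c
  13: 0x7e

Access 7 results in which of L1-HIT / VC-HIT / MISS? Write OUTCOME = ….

  [0] addr=0x22 blk=8 s=0: MISS | VC []
  [1] addr=0x22 blk=8 s=0: L1-HIT | VC []
  [2] addr=0x61 blk=24 s=0: MISS | VC [8]
  [3] addr=0x61 blk=24 s=0: L1-HIT | VC [8]
  [4] addr=0x63 blk=24 s=0: L1-HIT | VC [8]
  [5] addr=0x23 blk=8 s=0: VC-HIT | VC [24]
  [6] addr=0x61 blk=24 s=0: VC-HIT | VC [8]
  [7] addr=0x61 blk=24 s=0: L1-HIT | VC [8]
  [8] addr=0x4e blk=19 s=3: MISS | VC [8]
  [9] addr=0x61 blk=24 s=0: L1-HIT | VC [8]
  [10] addr=0x62 blk=24 s=0: L1-HIT | VC [8]
  [11] addr=0x4f blk=19 s=3: L1-HIT | VC [8]
  [12] addr=0x4c blk=19 s=3: L1-HIT | VC [8]
  [13] addr=0x7e blk=31 s=3: MISS | VC [8, 19]

OUTCOME = L1-HIT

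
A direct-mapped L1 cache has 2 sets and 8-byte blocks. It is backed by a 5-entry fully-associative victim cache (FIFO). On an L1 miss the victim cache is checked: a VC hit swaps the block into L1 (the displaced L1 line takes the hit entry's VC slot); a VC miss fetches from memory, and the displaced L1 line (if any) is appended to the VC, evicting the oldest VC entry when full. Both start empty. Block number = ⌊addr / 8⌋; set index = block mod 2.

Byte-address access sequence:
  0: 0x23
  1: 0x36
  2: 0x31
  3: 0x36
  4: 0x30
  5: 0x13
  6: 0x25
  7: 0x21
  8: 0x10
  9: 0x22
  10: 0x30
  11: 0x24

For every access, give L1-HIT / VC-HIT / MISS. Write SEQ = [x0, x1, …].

SEQ = [MISS, MISS, L1-HIT, L1-HIT, L1-HIT, MISS, VC-HIT, L1-HIT, VC-HIT, VC-HIT, VC-HIT, VC-HIT]

0: 0x23 (blk 4, set 0) → MISS  vc=[]
1: 0x36 (blk 6, set 0) → MISS  vc=[4]
2: 0x31 (blk 6, set 0) → L1-HIT  vc=[4]
3: 0x36 (blk 6, set 0) → L1-HIT  vc=[4]
4: 0x30 (blk 6, set 0) → L1-HIT  vc=[4]
5: 0x13 (blk 2, set 0) → MISS  vc=[4, 6]
6: 0x25 (blk 4, set 0) → VC-HIT  vc=[2, 6]
7: 0x21 (blk 4, set 0) → L1-HIT  vc=[2, 6]
8: 0x10 (blk 2, set 0) → VC-HIT  vc=[4, 6]
9: 0x22 (blk 4, set 0) → VC-HIT  vc=[2, 6]
10: 0x30 (blk 6, set 0) → VC-HIT  vc=[2, 4]
11: 0x24 (blk 4, set 0) → VC-HIT  vc=[2, 6]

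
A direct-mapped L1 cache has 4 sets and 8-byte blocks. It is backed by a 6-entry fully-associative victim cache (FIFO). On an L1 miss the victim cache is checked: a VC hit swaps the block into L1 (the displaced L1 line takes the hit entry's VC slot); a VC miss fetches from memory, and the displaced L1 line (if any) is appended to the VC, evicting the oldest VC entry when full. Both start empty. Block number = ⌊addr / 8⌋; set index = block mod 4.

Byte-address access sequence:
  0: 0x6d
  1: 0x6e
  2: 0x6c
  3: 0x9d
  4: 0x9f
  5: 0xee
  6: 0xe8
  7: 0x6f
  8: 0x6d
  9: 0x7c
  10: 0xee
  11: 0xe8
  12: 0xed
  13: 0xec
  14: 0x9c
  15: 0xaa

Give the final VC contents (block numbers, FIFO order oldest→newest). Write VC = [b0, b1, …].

#0 0x6d→b13/s1 MISS; vc=[]
#1 0x6e→b13/s1 L1-HIT; vc=[]
#2 0x6c→b13/s1 L1-HIT; vc=[]
#3 0x9d→b19/s3 MISS; vc=[]
#4 0x9f→b19/s3 L1-HIT; vc=[]
#5 0xee→b29/s1 MISS; vc=[13]
#6 0xe8→b29/s1 L1-HIT; vc=[13]
#7 0x6f→b13/s1 VC-HIT; vc=[29]
#8 0x6d→b13/s1 L1-HIT; vc=[29]
#9 0x7c→b15/s3 MISS; vc=[29,19]
#10 0xee→b29/s1 VC-HIT; vc=[13,19]
#11 0xe8→b29/s1 L1-HIT; vc=[13,19]
#12 0xed→b29/s1 L1-HIT; vc=[13,19]
#13 0xec→b29/s1 L1-HIT; vc=[13,19]
#14 0x9c→b19/s3 VC-HIT; vc=[13,15]
#15 0xaa→b21/s1 MISS; vc=[13,15,29]

VC = [13, 15, 29]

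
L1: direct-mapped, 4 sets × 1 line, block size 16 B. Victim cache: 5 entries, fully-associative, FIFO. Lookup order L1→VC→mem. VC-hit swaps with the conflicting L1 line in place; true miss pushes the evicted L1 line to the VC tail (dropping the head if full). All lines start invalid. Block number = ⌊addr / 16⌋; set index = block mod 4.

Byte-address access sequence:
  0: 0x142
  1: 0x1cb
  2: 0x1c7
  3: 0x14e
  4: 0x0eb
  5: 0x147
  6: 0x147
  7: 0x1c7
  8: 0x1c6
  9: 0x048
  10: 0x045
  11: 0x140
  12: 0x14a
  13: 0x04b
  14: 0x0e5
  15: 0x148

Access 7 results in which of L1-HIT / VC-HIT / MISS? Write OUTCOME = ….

OUTCOME = VC-HIT

0: 0x142 (blk 20, set 0) → MISS  vc=[]
1: 0x1cb (blk 28, set 0) → MISS  vc=[20]
2: 0x1c7 (blk 28, set 0) → L1-HIT  vc=[20]
3: 0x14e (blk 20, set 0) → VC-HIT  vc=[28]
4: 0xeb (blk 14, set 2) → MISS  vc=[28]
5: 0x147 (blk 20, set 0) → L1-HIT  vc=[28]
6: 0x147 (blk 20, set 0) → L1-HIT  vc=[28]
7: 0x1c7 (blk 28, set 0) → VC-HIT  vc=[20]
8: 0x1c6 (blk 28, set 0) → L1-HIT  vc=[20]
9: 0x48 (blk 4, set 0) → MISS  vc=[20, 28]
10: 0x45 (blk 4, set 0) → L1-HIT  vc=[20, 28]
11: 0x140 (blk 20, set 0) → VC-HIT  vc=[4, 28]
12: 0x14a (blk 20, set 0) → L1-HIT  vc=[4, 28]
13: 0x4b (blk 4, set 0) → VC-HIT  vc=[20, 28]
14: 0xe5 (blk 14, set 2) → L1-HIT  vc=[20, 28]
15: 0x148 (blk 20, set 0) → VC-HIT  vc=[4, 28]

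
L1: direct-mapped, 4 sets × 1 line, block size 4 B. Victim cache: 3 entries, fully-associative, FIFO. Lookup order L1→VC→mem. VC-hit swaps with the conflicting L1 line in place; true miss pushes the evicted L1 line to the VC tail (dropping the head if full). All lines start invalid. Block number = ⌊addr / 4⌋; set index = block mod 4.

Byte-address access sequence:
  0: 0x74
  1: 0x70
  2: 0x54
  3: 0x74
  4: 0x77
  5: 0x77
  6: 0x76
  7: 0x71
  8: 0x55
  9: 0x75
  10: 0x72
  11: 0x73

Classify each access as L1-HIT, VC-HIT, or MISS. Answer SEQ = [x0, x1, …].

SEQ = [MISS, MISS, MISS, VC-HIT, L1-HIT, L1-HIT, L1-HIT, L1-HIT, VC-HIT, VC-HIT, L1-HIT, L1-HIT]

  [0] addr=0x74 blk=29 s=1: MISS | VC []
  [1] addr=0x70 blk=28 s=0: MISS | VC []
  [2] addr=0x54 blk=21 s=1: MISS | VC [29]
  [3] addr=0x74 blk=29 s=1: VC-HIT | VC [21]
  [4] addr=0x77 blk=29 s=1: L1-HIT | VC [21]
  [5] addr=0x77 blk=29 s=1: L1-HIT | VC [21]
  [6] addr=0x76 blk=29 s=1: L1-HIT | VC [21]
  [7] addr=0x71 blk=28 s=0: L1-HIT | VC [21]
  [8] addr=0x55 blk=21 s=1: VC-HIT | VC [29]
  [9] addr=0x75 blk=29 s=1: VC-HIT | VC [21]
  [10] addr=0x72 blk=28 s=0: L1-HIT | VC [21]
  [11] addr=0x73 blk=28 s=0: L1-HIT | VC [21]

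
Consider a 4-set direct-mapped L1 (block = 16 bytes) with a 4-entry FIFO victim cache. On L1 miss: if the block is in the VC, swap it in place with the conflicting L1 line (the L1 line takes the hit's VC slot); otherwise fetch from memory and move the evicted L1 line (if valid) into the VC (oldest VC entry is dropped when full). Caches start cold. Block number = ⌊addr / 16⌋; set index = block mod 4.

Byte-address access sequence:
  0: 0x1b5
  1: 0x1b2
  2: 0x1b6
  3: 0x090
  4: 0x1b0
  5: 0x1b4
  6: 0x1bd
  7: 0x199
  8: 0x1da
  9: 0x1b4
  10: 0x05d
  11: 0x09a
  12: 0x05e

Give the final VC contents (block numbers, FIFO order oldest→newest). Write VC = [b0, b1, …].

0: 0x1b5 (blk 27, set 3) → MISS  vc=[]
1: 0x1b2 (blk 27, set 3) → L1-HIT  vc=[]
2: 0x1b6 (blk 27, set 3) → L1-HIT  vc=[]
3: 0x90 (blk 9, set 1) → MISS  vc=[]
4: 0x1b0 (blk 27, set 3) → L1-HIT  vc=[]
5: 0x1b4 (blk 27, set 3) → L1-HIT  vc=[]
6: 0x1bd (blk 27, set 3) → L1-HIT  vc=[]
7: 0x199 (blk 25, set 1) → MISS  vc=[9]
8: 0x1da (blk 29, set 1) → MISS  vc=[9, 25]
9: 0x1b4 (blk 27, set 3) → L1-HIT  vc=[9, 25]
10: 0x5d (blk 5, set 1) → MISS  vc=[9, 25, 29]
11: 0x9a (blk 9, set 1) → VC-HIT  vc=[5, 25, 29]
12: 0x5e (blk 5, set 1) → VC-HIT  vc=[9, 25, 29]

VC = [9, 25, 29]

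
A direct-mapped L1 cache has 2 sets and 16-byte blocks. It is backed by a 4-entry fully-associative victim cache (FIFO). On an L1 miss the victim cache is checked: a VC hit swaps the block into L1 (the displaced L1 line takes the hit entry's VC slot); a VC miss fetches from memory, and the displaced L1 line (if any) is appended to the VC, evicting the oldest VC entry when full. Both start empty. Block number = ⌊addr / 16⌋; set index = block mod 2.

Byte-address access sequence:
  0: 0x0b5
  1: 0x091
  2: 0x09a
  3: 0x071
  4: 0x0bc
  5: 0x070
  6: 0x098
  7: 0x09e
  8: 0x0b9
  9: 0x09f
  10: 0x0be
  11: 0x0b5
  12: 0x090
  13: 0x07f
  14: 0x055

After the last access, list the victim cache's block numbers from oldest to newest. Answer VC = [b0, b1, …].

#0 0xb5→b11/s1 MISS; vc=[]
#1 0x91→b9/s1 MISS; vc=[11]
#2 0x9a→b9/s1 L1-HIT; vc=[11]
#3 0x71→b7/s1 MISS; vc=[11,9]
#4 0xbc→b11/s1 VC-HIT; vc=[7,9]
#5 0x70→b7/s1 VC-HIT; vc=[11,9]
#6 0x98→b9/s1 VC-HIT; vc=[11,7]
#7 0x9e→b9/s1 L1-HIT; vc=[11,7]
#8 0xb9→b11/s1 VC-HIT; vc=[9,7]
#9 0x9f→b9/s1 VC-HIT; vc=[11,7]
#10 0xbe→b11/s1 VC-HIT; vc=[9,7]
#11 0xb5→b11/s1 L1-HIT; vc=[9,7]
#12 0x90→b9/s1 VC-HIT; vc=[11,7]
#13 0x7f→b7/s1 VC-HIT; vc=[11,9]
#14 0x55→b5/s1 MISS; vc=[11,9,7]

VC = [11, 9, 7]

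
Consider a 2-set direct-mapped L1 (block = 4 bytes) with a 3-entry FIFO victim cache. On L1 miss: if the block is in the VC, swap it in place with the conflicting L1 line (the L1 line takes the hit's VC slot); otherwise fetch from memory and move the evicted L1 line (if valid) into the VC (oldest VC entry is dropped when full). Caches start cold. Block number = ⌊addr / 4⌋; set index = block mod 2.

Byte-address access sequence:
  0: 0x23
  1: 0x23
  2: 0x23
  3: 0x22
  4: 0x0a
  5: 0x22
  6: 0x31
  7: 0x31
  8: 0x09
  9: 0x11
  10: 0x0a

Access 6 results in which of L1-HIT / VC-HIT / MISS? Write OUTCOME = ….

0: 0x23 (blk 8, set 0) → MISS  vc=[]
1: 0x23 (blk 8, set 0) → L1-HIT  vc=[]
2: 0x23 (blk 8, set 0) → L1-HIT  vc=[]
3: 0x22 (blk 8, set 0) → L1-HIT  vc=[]
4: 0xa (blk 2, set 0) → MISS  vc=[8]
5: 0x22 (blk 8, set 0) → VC-HIT  vc=[2]
6: 0x31 (blk 12, set 0) → MISS  vc=[2, 8]
7: 0x31 (blk 12, set 0) → L1-HIT  vc=[2, 8]
8: 0x9 (blk 2, set 0) → VC-HIT  vc=[12, 8]
9: 0x11 (blk 4, set 0) → MISS  vc=[12, 8, 2]
10: 0xa (blk 2, set 0) → VC-HIT  vc=[12, 8, 4]

OUTCOME = MISS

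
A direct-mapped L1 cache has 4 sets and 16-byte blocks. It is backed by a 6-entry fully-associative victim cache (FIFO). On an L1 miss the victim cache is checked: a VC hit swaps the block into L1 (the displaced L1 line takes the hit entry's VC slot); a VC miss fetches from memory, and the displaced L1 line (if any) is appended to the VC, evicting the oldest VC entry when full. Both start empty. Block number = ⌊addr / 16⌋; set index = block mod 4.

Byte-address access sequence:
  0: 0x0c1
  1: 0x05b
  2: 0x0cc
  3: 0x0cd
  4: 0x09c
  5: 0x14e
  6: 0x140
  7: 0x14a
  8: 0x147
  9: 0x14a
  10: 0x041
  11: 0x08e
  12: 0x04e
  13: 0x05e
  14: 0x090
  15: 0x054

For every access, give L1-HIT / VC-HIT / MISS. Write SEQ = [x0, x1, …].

SEQ = [MISS, MISS, L1-HIT, L1-HIT, MISS, MISS, L1-HIT, L1-HIT, L1-HIT, L1-HIT, MISS, MISS, VC-HIT, VC-HIT, VC-HIT, VC-HIT]

  [0] addr=0xc1 blk=12 s=0: MISS | VC []
  [1] addr=0x5b blk=5 s=1: MISS | VC []
  [2] addr=0xcc blk=12 s=0: L1-HIT | VC []
  [3] addr=0xcd blk=12 s=0: L1-HIT | VC []
  [4] addr=0x9c blk=9 s=1: MISS | VC [5]
  [5] addr=0x14e blk=20 s=0: MISS | VC [5, 12]
  [6] addr=0x140 blk=20 s=0: L1-HIT | VC [5, 12]
  [7] addr=0x14a blk=20 s=0: L1-HIT | VC [5, 12]
  [8] addr=0x147 blk=20 s=0: L1-HIT | VC [5, 12]
  [9] addr=0x14a blk=20 s=0: L1-HIT | VC [5, 12]
  [10] addr=0x41 blk=4 s=0: MISS | VC [5, 12, 20]
  [11] addr=0x8e blk=8 s=0: MISS | VC [5, 12, 20, 4]
  [12] addr=0x4e blk=4 s=0: VC-HIT | VC [5, 12, 20, 8]
  [13] addr=0x5e blk=5 s=1: VC-HIT | VC [9, 12, 20, 8]
  [14] addr=0x90 blk=9 s=1: VC-HIT | VC [5, 12, 20, 8]
  [15] addr=0x54 blk=5 s=1: VC-HIT | VC [9, 12, 20, 8]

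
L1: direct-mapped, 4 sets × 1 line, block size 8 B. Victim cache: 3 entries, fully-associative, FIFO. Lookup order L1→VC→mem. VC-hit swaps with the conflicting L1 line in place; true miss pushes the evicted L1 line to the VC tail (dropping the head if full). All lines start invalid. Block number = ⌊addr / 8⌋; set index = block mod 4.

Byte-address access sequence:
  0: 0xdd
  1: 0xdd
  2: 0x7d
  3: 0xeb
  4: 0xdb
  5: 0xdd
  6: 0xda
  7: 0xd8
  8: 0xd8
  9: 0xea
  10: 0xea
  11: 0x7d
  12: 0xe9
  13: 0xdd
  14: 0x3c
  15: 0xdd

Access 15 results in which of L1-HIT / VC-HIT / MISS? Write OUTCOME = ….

OUTCOME = VC-HIT

#0 0xdd→b27/s3 MISS; vc=[]
#1 0xdd→b27/s3 L1-HIT; vc=[]
#2 0x7d→b15/s3 MISS; vc=[27]
#3 0xeb→b29/s1 MISS; vc=[27]
#4 0xdb→b27/s3 VC-HIT; vc=[15]
#5 0xdd→b27/s3 L1-HIT; vc=[15]
#6 0xda→b27/s3 L1-HIT; vc=[15]
#7 0xd8→b27/s3 L1-HIT; vc=[15]
#8 0xd8→b27/s3 L1-HIT; vc=[15]
#9 0xea→b29/s1 L1-HIT; vc=[15]
#10 0xea→b29/s1 L1-HIT; vc=[15]
#11 0x7d→b15/s3 VC-HIT; vc=[27]
#12 0xe9→b29/s1 L1-HIT; vc=[27]
#13 0xdd→b27/s3 VC-HIT; vc=[15]
#14 0x3c→b7/s3 MISS; vc=[15,27]
#15 0xdd→b27/s3 VC-HIT; vc=[15,7]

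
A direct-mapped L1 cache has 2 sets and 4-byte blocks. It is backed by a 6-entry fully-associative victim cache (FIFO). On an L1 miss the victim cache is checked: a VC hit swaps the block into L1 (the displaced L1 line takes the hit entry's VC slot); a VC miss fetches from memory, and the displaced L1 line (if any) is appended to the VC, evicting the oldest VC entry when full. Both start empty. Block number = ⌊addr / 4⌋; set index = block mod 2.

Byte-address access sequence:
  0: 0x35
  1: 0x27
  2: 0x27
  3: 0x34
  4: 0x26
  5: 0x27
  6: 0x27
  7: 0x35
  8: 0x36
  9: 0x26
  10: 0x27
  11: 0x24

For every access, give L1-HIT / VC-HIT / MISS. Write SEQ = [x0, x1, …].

0: 0x35 (blk 13, set 1) → MISS  vc=[]
1: 0x27 (blk 9, set 1) → MISS  vc=[13]
2: 0x27 (blk 9, set 1) → L1-HIT  vc=[13]
3: 0x34 (blk 13, set 1) → VC-HIT  vc=[9]
4: 0x26 (blk 9, set 1) → VC-HIT  vc=[13]
5: 0x27 (blk 9, set 1) → L1-HIT  vc=[13]
6: 0x27 (blk 9, set 1) → L1-HIT  vc=[13]
7: 0x35 (blk 13, set 1) → VC-HIT  vc=[9]
8: 0x36 (blk 13, set 1) → L1-HIT  vc=[9]
9: 0x26 (blk 9, set 1) → VC-HIT  vc=[13]
10: 0x27 (blk 9, set 1) → L1-HIT  vc=[13]
11: 0x24 (blk 9, set 1) → L1-HIT  vc=[13]

SEQ = [MISS, MISS, L1-HIT, VC-HIT, VC-HIT, L1-HIT, L1-HIT, VC-HIT, L1-HIT, VC-HIT, L1-HIT, L1-HIT]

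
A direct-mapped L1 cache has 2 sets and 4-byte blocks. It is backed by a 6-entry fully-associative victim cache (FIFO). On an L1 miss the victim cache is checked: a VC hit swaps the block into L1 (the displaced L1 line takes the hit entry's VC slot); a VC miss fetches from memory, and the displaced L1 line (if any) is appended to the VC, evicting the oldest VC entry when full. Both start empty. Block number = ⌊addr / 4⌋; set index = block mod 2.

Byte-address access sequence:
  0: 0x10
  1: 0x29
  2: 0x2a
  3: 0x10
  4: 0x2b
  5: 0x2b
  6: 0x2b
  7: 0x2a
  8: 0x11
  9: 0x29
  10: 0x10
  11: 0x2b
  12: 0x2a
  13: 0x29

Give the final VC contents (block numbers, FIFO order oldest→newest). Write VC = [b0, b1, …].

VC = [4]

  [0] addr=0x10 blk=4 s=0: MISS | VC []
  [1] addr=0x29 blk=10 s=0: MISS | VC [4]
  [2] addr=0x2a blk=10 s=0: L1-HIT | VC [4]
  [3] addr=0x10 blk=4 s=0: VC-HIT | VC [10]
  [4] addr=0x2b blk=10 s=0: VC-HIT | VC [4]
  [5] addr=0x2b blk=10 s=0: L1-HIT | VC [4]
  [6] addr=0x2b blk=10 s=0: L1-HIT | VC [4]
  [7] addr=0x2a blk=10 s=0: L1-HIT | VC [4]
  [8] addr=0x11 blk=4 s=0: VC-HIT | VC [10]
  [9] addr=0x29 blk=10 s=0: VC-HIT | VC [4]
  [10] addr=0x10 blk=4 s=0: VC-HIT | VC [10]
  [11] addr=0x2b blk=10 s=0: VC-HIT | VC [4]
  [12] addr=0x2a blk=10 s=0: L1-HIT | VC [4]
  [13] addr=0x29 blk=10 s=0: L1-HIT | VC [4]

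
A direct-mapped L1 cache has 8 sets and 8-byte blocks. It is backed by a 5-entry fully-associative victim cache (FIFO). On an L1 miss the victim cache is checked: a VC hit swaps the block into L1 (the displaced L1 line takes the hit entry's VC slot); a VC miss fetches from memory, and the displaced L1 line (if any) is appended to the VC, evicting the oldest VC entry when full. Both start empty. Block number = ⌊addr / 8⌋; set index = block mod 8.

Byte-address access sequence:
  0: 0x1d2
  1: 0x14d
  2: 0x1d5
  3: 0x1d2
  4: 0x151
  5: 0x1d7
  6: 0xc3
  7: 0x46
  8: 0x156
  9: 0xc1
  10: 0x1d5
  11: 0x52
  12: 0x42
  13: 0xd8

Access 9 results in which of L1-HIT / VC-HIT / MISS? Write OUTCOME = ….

OUTCOME = VC-HIT

0: 0x1d2 (blk 58, set 2) → MISS  vc=[]
1: 0x14d (blk 41, set 1) → MISS  vc=[]
2: 0x1d5 (blk 58, set 2) → L1-HIT  vc=[]
3: 0x1d2 (blk 58, set 2) → L1-HIT  vc=[]
4: 0x151 (blk 42, set 2) → MISS  vc=[58]
5: 0x1d7 (blk 58, set 2) → VC-HIT  vc=[42]
6: 0xc3 (blk 24, set 0) → MISS  vc=[42]
7: 0x46 (blk 8, set 0) → MISS  vc=[42, 24]
8: 0x156 (blk 42, set 2) → VC-HIT  vc=[58, 24]
9: 0xc1 (blk 24, set 0) → VC-HIT  vc=[58, 8]
10: 0x1d5 (blk 58, set 2) → VC-HIT  vc=[42, 8]
11: 0x52 (blk 10, set 2) → MISS  vc=[42, 8, 58]
12: 0x42 (blk 8, set 0) → VC-HIT  vc=[42, 24, 58]
13: 0xd8 (blk 27, set 3) → MISS  vc=[42, 24, 58]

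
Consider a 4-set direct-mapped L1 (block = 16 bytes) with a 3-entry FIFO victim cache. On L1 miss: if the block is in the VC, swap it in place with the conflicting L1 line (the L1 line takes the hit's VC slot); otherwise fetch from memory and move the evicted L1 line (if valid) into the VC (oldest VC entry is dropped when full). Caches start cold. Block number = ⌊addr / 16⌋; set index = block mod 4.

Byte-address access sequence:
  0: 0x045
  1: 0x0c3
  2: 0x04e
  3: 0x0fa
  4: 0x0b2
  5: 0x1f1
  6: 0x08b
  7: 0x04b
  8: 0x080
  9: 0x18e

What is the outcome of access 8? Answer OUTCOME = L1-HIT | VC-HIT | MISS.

OUTCOME = VC-HIT

  [0] addr=0x45 blk=4 s=0: MISS | VC []
  [1] addr=0xc3 blk=12 s=0: MISS | VC [4]
  [2] addr=0x4e blk=4 s=0: VC-HIT | VC [12]
  [3] addr=0xfa blk=15 s=3: MISS | VC [12]
  [4] addr=0xb2 blk=11 s=3: MISS | VC [12, 15]
  [5] addr=0x1f1 blk=31 s=3: MISS | VC [12, 15, 11]
  [6] addr=0x8b blk=8 s=0: MISS | VC [15, 11, 4]
  [7] addr=0x4b blk=4 s=0: VC-HIT | VC [15, 11, 8]
  [8] addr=0x80 blk=8 s=0: VC-HIT | VC [15, 11, 4]
  [9] addr=0x18e blk=24 s=0: MISS | VC [11, 4, 8]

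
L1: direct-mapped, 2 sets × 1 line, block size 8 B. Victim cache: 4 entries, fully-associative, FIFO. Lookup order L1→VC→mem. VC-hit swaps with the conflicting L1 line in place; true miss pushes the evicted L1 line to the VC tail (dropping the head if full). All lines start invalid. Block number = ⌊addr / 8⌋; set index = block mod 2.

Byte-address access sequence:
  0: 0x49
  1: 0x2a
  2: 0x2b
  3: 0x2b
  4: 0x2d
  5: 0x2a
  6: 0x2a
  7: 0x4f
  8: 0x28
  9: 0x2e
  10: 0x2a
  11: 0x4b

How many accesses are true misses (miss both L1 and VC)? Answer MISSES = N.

MISSES = 2

#0 0x49→b9/s1 MISS; vc=[]
#1 0x2a→b5/s1 MISS; vc=[9]
#2 0x2b→b5/s1 L1-HIT; vc=[9]
#3 0x2b→b5/s1 L1-HIT; vc=[9]
#4 0x2d→b5/s1 L1-HIT; vc=[9]
#5 0x2a→b5/s1 L1-HIT; vc=[9]
#6 0x2a→b5/s1 L1-HIT; vc=[9]
#7 0x4f→b9/s1 VC-HIT; vc=[5]
#8 0x28→b5/s1 VC-HIT; vc=[9]
#9 0x2e→b5/s1 L1-HIT; vc=[9]
#10 0x2a→b5/s1 L1-HIT; vc=[9]
#11 0x4b→b9/s1 VC-HIT; vc=[5]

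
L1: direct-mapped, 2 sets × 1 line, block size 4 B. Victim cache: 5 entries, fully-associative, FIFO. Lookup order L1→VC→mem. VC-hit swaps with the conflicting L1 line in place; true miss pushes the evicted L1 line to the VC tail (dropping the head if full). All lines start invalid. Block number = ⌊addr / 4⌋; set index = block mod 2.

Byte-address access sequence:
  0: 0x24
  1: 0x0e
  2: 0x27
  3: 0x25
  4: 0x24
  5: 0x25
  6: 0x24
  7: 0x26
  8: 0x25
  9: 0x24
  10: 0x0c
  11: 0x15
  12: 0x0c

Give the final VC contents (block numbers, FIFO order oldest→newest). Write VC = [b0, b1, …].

VC = [9, 5]

  [0] addr=0x24 blk=9 s=1: MISS | VC []
  [1] addr=0xe blk=3 s=1: MISS | VC [9]
  [2] addr=0x27 blk=9 s=1: VC-HIT | VC [3]
  [3] addr=0x25 blk=9 s=1: L1-HIT | VC [3]
  [4] addr=0x24 blk=9 s=1: L1-HIT | VC [3]
  [5] addr=0x25 blk=9 s=1: L1-HIT | VC [3]
  [6] addr=0x24 blk=9 s=1: L1-HIT | VC [3]
  [7] addr=0x26 blk=9 s=1: L1-HIT | VC [3]
  [8] addr=0x25 blk=9 s=1: L1-HIT | VC [3]
  [9] addr=0x24 blk=9 s=1: L1-HIT | VC [3]
  [10] addr=0xc blk=3 s=1: VC-HIT | VC [9]
  [11] addr=0x15 blk=5 s=1: MISS | VC [9, 3]
  [12] addr=0xc blk=3 s=1: VC-HIT | VC [9, 5]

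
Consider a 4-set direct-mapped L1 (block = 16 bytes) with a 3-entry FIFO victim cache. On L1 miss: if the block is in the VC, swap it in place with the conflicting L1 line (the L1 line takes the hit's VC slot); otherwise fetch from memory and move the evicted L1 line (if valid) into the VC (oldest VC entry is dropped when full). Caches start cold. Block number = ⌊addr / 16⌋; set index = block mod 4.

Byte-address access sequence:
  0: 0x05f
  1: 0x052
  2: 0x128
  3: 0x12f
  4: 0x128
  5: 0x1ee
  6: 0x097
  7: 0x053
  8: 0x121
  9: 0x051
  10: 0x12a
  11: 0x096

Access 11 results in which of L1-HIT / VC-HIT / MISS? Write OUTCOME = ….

OUTCOME = VC-HIT

0: 0x5f (blk 5, set 1) → MISS  vc=[]
1: 0x52 (blk 5, set 1) → L1-HIT  vc=[]
2: 0x128 (blk 18, set 2) → MISS  vc=[]
3: 0x12f (blk 18, set 2) → L1-HIT  vc=[]
4: 0x128 (blk 18, set 2) → L1-HIT  vc=[]
5: 0x1ee (blk 30, set 2) → MISS  vc=[18]
6: 0x97 (blk 9, set 1) → MISS  vc=[18, 5]
7: 0x53 (blk 5, set 1) → VC-HIT  vc=[18, 9]
8: 0x121 (blk 18, set 2) → VC-HIT  vc=[30, 9]
9: 0x51 (blk 5, set 1) → L1-HIT  vc=[30, 9]
10: 0x12a (blk 18, set 2) → L1-HIT  vc=[30, 9]
11: 0x96 (blk 9, set 1) → VC-HIT  vc=[30, 5]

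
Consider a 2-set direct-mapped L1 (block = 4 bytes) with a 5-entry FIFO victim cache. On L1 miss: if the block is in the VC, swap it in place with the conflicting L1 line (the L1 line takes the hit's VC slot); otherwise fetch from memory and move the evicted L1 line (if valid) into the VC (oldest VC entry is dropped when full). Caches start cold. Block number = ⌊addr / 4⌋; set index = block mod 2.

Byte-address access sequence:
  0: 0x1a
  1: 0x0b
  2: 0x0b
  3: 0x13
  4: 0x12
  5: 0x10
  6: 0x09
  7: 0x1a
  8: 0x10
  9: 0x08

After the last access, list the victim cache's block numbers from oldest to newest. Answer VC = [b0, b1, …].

  [0] addr=0x1a blk=6 s=0: MISS | VC []
  [1] addr=0xb blk=2 s=0: MISS | VC [6]
  [2] addr=0xb blk=2 s=0: L1-HIT | VC [6]
  [3] addr=0x13 blk=4 s=0: MISS | VC [6, 2]
  [4] addr=0x12 blk=4 s=0: L1-HIT | VC [6, 2]
  [5] addr=0x10 blk=4 s=0: L1-HIT | VC [6, 2]
  [6] addr=0x9 blk=2 s=0: VC-HIT | VC [6, 4]
  [7] addr=0x1a blk=6 s=0: VC-HIT | VC [2, 4]
  [8] addr=0x10 blk=4 s=0: VC-HIT | VC [2, 6]
  [9] addr=0x8 blk=2 s=0: VC-HIT | VC [4, 6]

VC = [4, 6]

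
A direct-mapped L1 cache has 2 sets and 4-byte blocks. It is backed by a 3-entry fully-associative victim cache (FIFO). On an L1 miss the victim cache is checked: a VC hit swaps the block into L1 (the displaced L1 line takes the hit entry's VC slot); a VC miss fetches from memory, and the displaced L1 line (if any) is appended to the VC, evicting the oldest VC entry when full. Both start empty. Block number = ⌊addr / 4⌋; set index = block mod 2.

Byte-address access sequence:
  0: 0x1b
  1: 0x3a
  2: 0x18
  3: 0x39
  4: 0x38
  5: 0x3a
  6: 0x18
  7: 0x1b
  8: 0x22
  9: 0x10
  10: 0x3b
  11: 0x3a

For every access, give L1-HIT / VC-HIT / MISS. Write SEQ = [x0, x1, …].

#0 0x1b→b6/s0 MISS; vc=[]
#1 0x3a→b14/s0 MISS; vc=[6]
#2 0x18→b6/s0 VC-HIT; vc=[14]
#3 0x39→b14/s0 VC-HIT; vc=[6]
#4 0x38→b14/s0 L1-HIT; vc=[6]
#5 0x3a→b14/s0 L1-HIT; vc=[6]
#6 0x18→b6/s0 VC-HIT; vc=[14]
#7 0x1b→b6/s0 L1-HIT; vc=[14]
#8 0x22→b8/s0 MISS; vc=[14,6]
#9 0x10→b4/s0 MISS; vc=[14,6,8]
#10 0x3b→b14/s0 VC-HIT; vc=[4,6,8]
#11 0x3a→b14/s0 L1-HIT; vc=[4,6,8]

SEQ = [MISS, MISS, VC-HIT, VC-HIT, L1-HIT, L1-HIT, VC-HIT, L1-HIT, MISS, MISS, VC-HIT, L1-HIT]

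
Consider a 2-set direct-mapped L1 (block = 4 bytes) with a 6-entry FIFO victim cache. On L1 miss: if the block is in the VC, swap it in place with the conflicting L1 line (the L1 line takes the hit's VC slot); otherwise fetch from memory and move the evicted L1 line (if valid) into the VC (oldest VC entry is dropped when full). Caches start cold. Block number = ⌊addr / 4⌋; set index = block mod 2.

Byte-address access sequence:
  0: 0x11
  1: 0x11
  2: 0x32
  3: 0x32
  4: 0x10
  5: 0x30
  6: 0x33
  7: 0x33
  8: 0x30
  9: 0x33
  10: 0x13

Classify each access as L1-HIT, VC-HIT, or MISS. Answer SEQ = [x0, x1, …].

SEQ = [MISS, L1-HIT, MISS, L1-HIT, VC-HIT, VC-HIT, L1-HIT, L1-HIT, L1-HIT, L1-HIT, VC-HIT]

  [0] addr=0x11 blk=4 s=0: MISS | VC []
  [1] addr=0x11 blk=4 s=0: L1-HIT | VC []
  [2] addr=0x32 blk=12 s=0: MISS | VC [4]
  [3] addr=0x32 blk=12 s=0: L1-HIT | VC [4]
  [4] addr=0x10 blk=4 s=0: VC-HIT | VC [12]
  [5] addr=0x30 blk=12 s=0: VC-HIT | VC [4]
  [6] addr=0x33 blk=12 s=0: L1-HIT | VC [4]
  [7] addr=0x33 blk=12 s=0: L1-HIT | VC [4]
  [8] addr=0x30 blk=12 s=0: L1-HIT | VC [4]
  [9] addr=0x33 blk=12 s=0: L1-HIT | VC [4]
  [10] addr=0x13 blk=4 s=0: VC-HIT | VC [12]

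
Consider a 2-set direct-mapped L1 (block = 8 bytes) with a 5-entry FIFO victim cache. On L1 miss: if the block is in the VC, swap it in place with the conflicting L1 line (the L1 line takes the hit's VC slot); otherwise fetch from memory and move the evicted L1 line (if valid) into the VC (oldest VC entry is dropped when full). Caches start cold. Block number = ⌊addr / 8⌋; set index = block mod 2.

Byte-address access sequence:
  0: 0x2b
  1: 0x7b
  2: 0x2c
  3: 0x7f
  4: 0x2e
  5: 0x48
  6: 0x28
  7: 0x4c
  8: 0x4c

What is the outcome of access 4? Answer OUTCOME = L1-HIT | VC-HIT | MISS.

OUTCOME = VC-HIT

0: 0x2b (blk 5, set 1) → MISS  vc=[]
1: 0x7b (blk 15, set 1) → MISS  vc=[5]
2: 0x2c (blk 5, set 1) → VC-HIT  vc=[15]
3: 0x7f (blk 15, set 1) → VC-HIT  vc=[5]
4: 0x2e (blk 5, set 1) → VC-HIT  vc=[15]
5: 0x48 (blk 9, set 1) → MISS  vc=[15, 5]
6: 0x28 (blk 5, set 1) → VC-HIT  vc=[15, 9]
7: 0x4c (blk 9, set 1) → VC-HIT  vc=[15, 5]
8: 0x4c (blk 9, set 1) → L1-HIT  vc=[15, 5]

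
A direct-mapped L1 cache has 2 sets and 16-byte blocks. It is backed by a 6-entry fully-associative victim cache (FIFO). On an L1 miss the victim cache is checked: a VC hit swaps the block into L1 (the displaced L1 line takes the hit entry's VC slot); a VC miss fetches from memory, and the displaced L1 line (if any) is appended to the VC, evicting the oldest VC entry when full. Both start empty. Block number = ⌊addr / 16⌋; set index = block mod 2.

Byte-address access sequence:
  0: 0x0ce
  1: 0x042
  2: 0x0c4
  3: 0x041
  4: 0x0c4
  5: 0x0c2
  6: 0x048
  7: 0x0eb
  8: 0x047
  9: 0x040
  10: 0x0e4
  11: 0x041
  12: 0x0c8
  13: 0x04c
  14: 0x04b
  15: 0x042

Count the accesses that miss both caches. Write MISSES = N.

MISSES = 3

  [0] addr=0xce blk=12 s=0: MISS | VC []
  [1] addr=0x42 blk=4 s=0: MISS | VC [12]
  [2] addr=0xc4 blk=12 s=0: VC-HIT | VC [4]
  [3] addr=0x41 blk=4 s=0: VC-HIT | VC [12]
  [4] addr=0xc4 blk=12 s=0: VC-HIT | VC [4]
  [5] addr=0xc2 blk=12 s=0: L1-HIT | VC [4]
  [6] addr=0x48 blk=4 s=0: VC-HIT | VC [12]
  [7] addr=0xeb blk=14 s=0: MISS | VC [12, 4]
  [8] addr=0x47 blk=4 s=0: VC-HIT | VC [12, 14]
  [9] addr=0x40 blk=4 s=0: L1-HIT | VC [12, 14]
  [10] addr=0xe4 blk=14 s=0: VC-HIT | VC [12, 4]
  [11] addr=0x41 blk=4 s=0: VC-HIT | VC [12, 14]
  [12] addr=0xc8 blk=12 s=0: VC-HIT | VC [4, 14]
  [13] addr=0x4c blk=4 s=0: VC-HIT | VC [12, 14]
  [14] addr=0x4b blk=4 s=0: L1-HIT | VC [12, 14]
  [15] addr=0x42 blk=4 s=0: L1-HIT | VC [12, 14]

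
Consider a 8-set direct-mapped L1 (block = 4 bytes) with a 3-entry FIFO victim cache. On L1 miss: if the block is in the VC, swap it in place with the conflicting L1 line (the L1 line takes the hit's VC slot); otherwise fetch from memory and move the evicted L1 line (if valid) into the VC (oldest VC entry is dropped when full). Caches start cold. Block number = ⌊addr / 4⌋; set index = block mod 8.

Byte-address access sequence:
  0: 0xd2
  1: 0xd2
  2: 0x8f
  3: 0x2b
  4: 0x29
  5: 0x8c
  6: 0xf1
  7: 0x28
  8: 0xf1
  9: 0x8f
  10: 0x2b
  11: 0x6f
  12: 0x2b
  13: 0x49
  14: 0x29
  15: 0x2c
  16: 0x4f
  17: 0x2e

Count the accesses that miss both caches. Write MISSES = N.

MISSES = 8

#0 0xd2→b52/s4 MISS; vc=[]
#1 0xd2→b52/s4 L1-HIT; vc=[]
#2 0x8f→b35/s3 MISS; vc=[]
#3 0x2b→b10/s2 MISS; vc=[]
#4 0x29→b10/s2 L1-HIT; vc=[]
#5 0x8c→b35/s3 L1-HIT; vc=[]
#6 0xf1→b60/s4 MISS; vc=[52]
#7 0x28→b10/s2 L1-HIT; vc=[52]
#8 0xf1→b60/s4 L1-HIT; vc=[52]
#9 0x8f→b35/s3 L1-HIT; vc=[52]
#10 0x2b→b10/s2 L1-HIT; vc=[52]
#11 0x6f→b27/s3 MISS; vc=[52,35]
#12 0x2b→b10/s2 L1-HIT; vc=[52,35]
#13 0x49→b18/s2 MISS; vc=[52,35,10]
#14 0x29→b10/s2 VC-HIT; vc=[52,35,18]
#15 0x2c→b11/s3 MISS; vc=[35,18,27]
#16 0x4f→b19/s3 MISS; vc=[18,27,11]
#17 0x2e→b11/s3 VC-HIT; vc=[18,27,19]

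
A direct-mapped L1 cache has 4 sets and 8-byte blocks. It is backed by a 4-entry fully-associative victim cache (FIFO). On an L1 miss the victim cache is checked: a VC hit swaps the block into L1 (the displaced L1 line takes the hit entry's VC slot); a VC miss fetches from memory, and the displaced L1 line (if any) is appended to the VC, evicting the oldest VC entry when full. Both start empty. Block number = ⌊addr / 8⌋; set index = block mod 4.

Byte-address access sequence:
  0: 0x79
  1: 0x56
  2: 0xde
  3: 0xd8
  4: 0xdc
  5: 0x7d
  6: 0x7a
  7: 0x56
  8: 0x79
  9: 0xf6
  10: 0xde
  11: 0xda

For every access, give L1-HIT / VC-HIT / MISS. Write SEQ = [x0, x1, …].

SEQ = [MISS, MISS, MISS, L1-HIT, L1-HIT, VC-HIT, L1-HIT, L1-HIT, L1-HIT, MISS, VC-HIT, L1-HIT]

  [0] addr=0x79 blk=15 s=3: MISS | VC []
  [1] addr=0x56 blk=10 s=2: MISS | VC []
  [2] addr=0xde blk=27 s=3: MISS | VC [15]
  [3] addr=0xd8 blk=27 s=3: L1-HIT | VC [15]
  [4] addr=0xdc blk=27 s=3: L1-HIT | VC [15]
  [5] addr=0x7d blk=15 s=3: VC-HIT | VC [27]
  [6] addr=0x7a blk=15 s=3: L1-HIT | VC [27]
  [7] addr=0x56 blk=10 s=2: L1-HIT | VC [27]
  [8] addr=0x79 blk=15 s=3: L1-HIT | VC [27]
  [9] addr=0xf6 blk=30 s=2: MISS | VC [27, 10]
  [10] addr=0xde blk=27 s=3: VC-HIT | VC [15, 10]
  [11] addr=0xda blk=27 s=3: L1-HIT | VC [15, 10]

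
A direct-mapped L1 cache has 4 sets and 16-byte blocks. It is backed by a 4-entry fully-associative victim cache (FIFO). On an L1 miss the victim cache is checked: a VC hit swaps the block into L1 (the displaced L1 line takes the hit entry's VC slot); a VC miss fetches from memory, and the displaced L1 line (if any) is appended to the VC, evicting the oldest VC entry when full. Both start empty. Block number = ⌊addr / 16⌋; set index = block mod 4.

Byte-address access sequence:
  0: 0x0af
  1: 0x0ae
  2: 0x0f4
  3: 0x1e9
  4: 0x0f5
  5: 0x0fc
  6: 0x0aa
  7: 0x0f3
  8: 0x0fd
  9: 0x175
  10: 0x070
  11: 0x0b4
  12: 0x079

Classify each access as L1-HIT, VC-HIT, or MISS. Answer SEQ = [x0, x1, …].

SEQ = [MISS, L1-HIT, MISS, MISS, L1-HIT, L1-HIT, VC-HIT, L1-HIT, L1-HIT, MISS, MISS, MISS, VC-HIT]

0: 0xaf (blk 10, set 2) → MISS  vc=[]
1: 0xae (blk 10, set 2) → L1-HIT  vc=[]
2: 0xf4 (blk 15, set 3) → MISS  vc=[]
3: 0x1e9 (blk 30, set 2) → MISS  vc=[10]
4: 0xf5 (blk 15, set 3) → L1-HIT  vc=[10]
5: 0xfc (blk 15, set 3) → L1-HIT  vc=[10]
6: 0xaa (blk 10, set 2) → VC-HIT  vc=[30]
7: 0xf3 (blk 15, set 3) → L1-HIT  vc=[30]
8: 0xfd (blk 15, set 3) → L1-HIT  vc=[30]
9: 0x175 (blk 23, set 3) → MISS  vc=[30, 15]
10: 0x70 (blk 7, set 3) → MISS  vc=[30, 15, 23]
11: 0xb4 (blk 11, set 3) → MISS  vc=[30, 15, 23, 7]
12: 0x79 (blk 7, set 3) → VC-HIT  vc=[30, 15, 23, 11]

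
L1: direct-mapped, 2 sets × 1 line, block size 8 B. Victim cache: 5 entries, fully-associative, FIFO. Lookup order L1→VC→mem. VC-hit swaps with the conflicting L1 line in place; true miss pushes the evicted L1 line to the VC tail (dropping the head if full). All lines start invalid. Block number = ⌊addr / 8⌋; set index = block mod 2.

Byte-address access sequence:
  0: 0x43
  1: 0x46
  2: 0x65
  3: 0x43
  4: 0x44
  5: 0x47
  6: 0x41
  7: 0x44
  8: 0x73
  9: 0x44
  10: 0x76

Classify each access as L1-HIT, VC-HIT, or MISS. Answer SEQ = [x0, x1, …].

#0 0x43→b8/s0 MISS; vc=[]
#1 0x46→b8/s0 L1-HIT; vc=[]
#2 0x65→b12/s0 MISS; vc=[8]
#3 0x43→b8/s0 VC-HIT; vc=[12]
#4 0x44→b8/s0 L1-HIT; vc=[12]
#5 0x47→b8/s0 L1-HIT; vc=[12]
#6 0x41→b8/s0 L1-HIT; vc=[12]
#7 0x44→b8/s0 L1-HIT; vc=[12]
#8 0x73→b14/s0 MISS; vc=[12,8]
#9 0x44→b8/s0 VC-HIT; vc=[12,14]
#10 0x76→b14/s0 VC-HIT; vc=[12,8]

SEQ = [MISS, L1-HIT, MISS, VC-HIT, L1-HIT, L1-HIT, L1-HIT, L1-HIT, MISS, VC-HIT, VC-HIT]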